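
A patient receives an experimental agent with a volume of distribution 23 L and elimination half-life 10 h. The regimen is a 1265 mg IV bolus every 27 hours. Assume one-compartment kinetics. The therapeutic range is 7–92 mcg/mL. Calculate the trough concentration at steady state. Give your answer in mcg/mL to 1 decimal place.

10.0 mcg/mL

Over one 27-h interval, 27/10 ≈ 2.7 half-lives elapse, leaving f ≈ 0.1539 of each dose.
Each bolus raises the concentration by D/Vd = 1265/23 ≈ 55.000 mcg/mL.
Steady-state trough Cmin,ss = C₀·f/(1−f) ≈ 55.000 × 0.1539/0.8461 ≈ 10.004 mcg/mL.
Trough 10.0 mcg/mL vs MEC 7 mcg/mL: adequate.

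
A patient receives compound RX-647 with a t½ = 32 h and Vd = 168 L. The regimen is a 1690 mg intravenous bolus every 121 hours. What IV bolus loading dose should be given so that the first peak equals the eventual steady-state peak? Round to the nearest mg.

1823 mg

f = (1/2)^(121/32) ≈ 0.072733; accumulation ratio R = 1/(1−f) ≈ 1.07844.
Loading dose to hit Cmax,ss on first dose: D_load = D_maint·R ≈ 1690 × 1.07844 ≈ 1822.56 mg.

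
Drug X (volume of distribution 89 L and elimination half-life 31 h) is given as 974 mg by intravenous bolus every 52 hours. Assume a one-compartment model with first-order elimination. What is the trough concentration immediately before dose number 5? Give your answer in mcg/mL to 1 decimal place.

f = (1/2)^(τ/t½) = (1/2)^(52/31) ≈ 0.3126.
C₀ = D/Vd = 974/89 ≈ 10.944 mcg/mL.
Before the 5th dose, 4 doses have been given. Superposition: Cmin = C₀·(f + f² + … + f^4).
≈ 10.944 × (0.3126 + 0.0977 + 0.0305 + 0.0095) ≈ 10.944 × 0.4503 ≈ 4.928 mcg/mL.

4.9 mcg/mL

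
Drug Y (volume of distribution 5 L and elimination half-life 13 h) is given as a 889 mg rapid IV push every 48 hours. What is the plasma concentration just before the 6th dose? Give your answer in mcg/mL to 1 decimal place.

f = (1/2)^(τ/t½) = (1/2)^(48/13) ≈ 0.0774.
C₀ = D/Vd = 889/5 ≈ 177.800 mcg/mL.
Before the 6th dose, 5 doses have been given. Superposition: Cmin = C₀·(f + f² + … + f^5).
≈ 177.800 × (0.0774 + 0.0060 + 0.0005 + 0.0000 + 0.0000) ≈ 177.800 × 0.0839 ≈ 14.917 mcg/mL.

14.9 mcg/mL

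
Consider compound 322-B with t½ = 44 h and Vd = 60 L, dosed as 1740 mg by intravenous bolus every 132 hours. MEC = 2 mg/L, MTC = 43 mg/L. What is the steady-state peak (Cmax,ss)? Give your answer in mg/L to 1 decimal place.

33.1 mg/L

τ = 132 h = 3 half-lives, so f = (1/2)^3 = 0.125.
Accumulation ratio R = 1/(1 − f) = 1/0.875 = 8/7.
Single-dose peak C₀ = D/Vd = 1740/60 = 29 mg/L.
Steady-state peak Cmax,ss = C₀·R = 29 × 8/7 ≈ 33.143 mg/L.
Peak 33.1 mg/L vs MTC 43 mg/L: below toxic threshold.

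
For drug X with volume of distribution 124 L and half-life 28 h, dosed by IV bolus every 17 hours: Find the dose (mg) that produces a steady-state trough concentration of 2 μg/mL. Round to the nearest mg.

τ/t½ = 17/28 ≈ 0.60714, so f = (1/2)^(17/28) ≈ 0.656496.
Cmin,ss = (D/Vd)·f/(1−f), so D = Cmin,ss·Vd·(1−f)/f.
D = 2 × 124 × (1−f)/f ≈ 2 × 124 × 0.52324 ≈ 129.76 mg.

130 mg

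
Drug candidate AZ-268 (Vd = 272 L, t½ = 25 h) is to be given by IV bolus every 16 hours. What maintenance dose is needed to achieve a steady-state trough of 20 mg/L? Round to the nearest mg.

τ/t½ = 16/25 ≈ 0.64, so f = (1/2)^(16/25) ≈ 0.641713.
Cmin,ss = (D/Vd)·f/(1−f), so D = Cmin,ss·Vd·(1−f)/f.
D = 20 × 272 × (1−f)/f ≈ 20 × 272 × 0.55833 ≈ 3037.32 mg.

3037 mg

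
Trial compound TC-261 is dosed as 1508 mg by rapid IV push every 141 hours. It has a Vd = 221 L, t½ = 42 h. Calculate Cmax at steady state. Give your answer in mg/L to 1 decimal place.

7.6 mg/L

Over one 141-h interval, 141/42 ≈ 3.3571 half-lives elapse, leaving f ≈ 0.0976 of each dose.
Accumulation ratio R = 1/(1 − f) ≈ 1/0.9024 ≈ 1.1082.
Single-dose peak C₀ = D/Vd = 1508/221 ≈ 6.824 mg/L.
Steady-state peak Cmax,ss = C₀·R ≈ 6.824 × 1.1082 ≈ 7.562 mg/L.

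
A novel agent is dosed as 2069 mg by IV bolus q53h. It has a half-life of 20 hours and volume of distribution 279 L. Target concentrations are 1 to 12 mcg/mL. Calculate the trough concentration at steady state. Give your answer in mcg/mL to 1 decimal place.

τ/t½ = 53/20 ≈ 2.65, so fraction remaining f = (1/2)^(53/20) ≈ 0.1593.
At steady state, accumulation factor R = 1/(1 − e^(−kτ)) ≈ 1.1895.
Each bolus raises the concentration by D/Vd = 2069/279 ≈ 7.416 mcg/mL.
Steady-state peak Cmax,ss = C₀·R ≈ 7.416 × 1.1895 ≈ 8.821 mcg/mL.
One interval later, Cmin,ss = Cmax,ss·e^(−kτ) ≈ 8.821 × 0.1593 ≈ 1.405 mcg/mL.
Trough 1.4 mcg/mL vs MEC 1 mcg/mL: adequate.

1.4 mcg/mL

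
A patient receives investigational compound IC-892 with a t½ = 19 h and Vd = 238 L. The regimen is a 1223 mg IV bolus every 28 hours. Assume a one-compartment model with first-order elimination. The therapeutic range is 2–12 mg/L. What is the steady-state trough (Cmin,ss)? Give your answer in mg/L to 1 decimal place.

τ/t½ = 28/19 ≈ 1.4737, so fraction remaining f = (1/2)^(28/19) ≈ 0.3601.
Accumulation ratio R = 1/(1 − f) ≈ 1/0.6399 ≈ 1.5627.
Each bolus raises the concentration by D/Vd = 1223/238 ≈ 5.139 mg/L.
Steady-state peak Cmax,ss = C₀·R ≈ 5.139 × 1.5627 ≈ 8.031 mg/L.
One interval later, Cmin,ss = Cmax,ss·e^(−kτ) ≈ 8.031 × 0.3601 ≈ 2.892 mg/L.
Trough 2.9 mg/L vs MEC 2 mg/L: adequate.

2.9 mg/L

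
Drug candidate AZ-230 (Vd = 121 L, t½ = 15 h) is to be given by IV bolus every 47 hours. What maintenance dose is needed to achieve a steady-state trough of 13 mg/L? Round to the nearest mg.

τ/t½ = 47/15 ≈ 3.1333, so f = (1/2)^(47/15) ≈ 0.113965.
Cmin,ss = (D/Vd)·f/(1−f), so D = Cmin,ss·Vd·(1−f)/f.
D = 13 × 121 × (1−f)/f ≈ 13 × 121 × 7.77462 ≈ 12229.48 mg.

12229 mg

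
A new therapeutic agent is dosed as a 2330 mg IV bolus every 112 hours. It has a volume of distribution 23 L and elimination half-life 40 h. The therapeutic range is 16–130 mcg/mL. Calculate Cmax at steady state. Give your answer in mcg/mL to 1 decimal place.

118.3 mcg/mL

k = ln2/t½ = ln2/40 ≈ 0.017329 h⁻¹; fraction remaining f = e^(−kτ) = e^(−0.017329×112) ≈ 0.1436.
At steady state, accumulation factor R = 1/(1 − e^(−kτ)) ≈ 1.1677.
Single-dose peak C₀ = D/Vd = 2330/23 ≈ 101.304 mcg/mL.
Cmax,ss = C₀/(1 − f) ≈ 101.304/0.8564 ≈ 118.291 mcg/mL.
Peak 118.3 mcg/mL vs MTC 130 mcg/mL: below toxic threshold.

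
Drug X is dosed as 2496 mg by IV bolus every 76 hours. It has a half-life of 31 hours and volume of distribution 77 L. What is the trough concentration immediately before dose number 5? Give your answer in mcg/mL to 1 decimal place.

f = (1/2)^(τ/t½) = (1/2)^(76/31) ≈ 0.1828.
C₀ = D/Vd = 2496/77 ≈ 32.416 mcg/mL.
Before the 5th dose, 4 doses have been given. Superposition: Cmin = C₀·(f + f² + … + f^4).
≈ 32.416 × (0.1828 + 0.0334 + 0.0061 + 0.0011) ≈ 32.416 × 0.2234 ≈ 7.242 mcg/mL.

7.2 mcg/mL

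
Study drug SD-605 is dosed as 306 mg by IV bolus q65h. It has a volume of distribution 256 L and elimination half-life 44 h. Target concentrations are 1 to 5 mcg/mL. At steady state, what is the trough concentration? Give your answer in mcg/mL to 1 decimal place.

Over one 65-h interval, 65/44 ≈ 1.4773 half-lives elapse, leaving f ≈ 0.3592 of each dose.
At steady state, accumulation factor R = 1/(1 − e^(−kτ)) ≈ 1.5605.
Each bolus raises the concentration by D/Vd = 306/256 ≈ 1.195 mcg/mL.
Steady-state peak Cmax,ss = C₀·R ≈ 1.195 × 1.5605 ≈ 1.865 mcg/mL.
Steady-state trough Cmin,ss = Cmax,ss·f ≈ 1.865 × 0.3592 ≈ 0.670 mcg/mL.
Trough 0.7 mcg/mL vs MEC 1 mcg/mL: subtherapeutic.

0.7 mcg/mL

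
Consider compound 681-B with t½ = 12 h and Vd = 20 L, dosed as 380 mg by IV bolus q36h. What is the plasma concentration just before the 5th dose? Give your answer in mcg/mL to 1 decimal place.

2.7 mcg/mL

f = (1/2)^(τ/t½) = (1/2)^(36/12) ≈ 0.1250.
C₀ = D/Vd = 380/20 ≈ 19.000 mcg/mL.
Before the 5th dose, 4 doses have been given. Superposition: Cmin = C₀·(f + f² + … + f^4).
≈ 19.000 × (0.1250 + 0.0156 + 0.0020 + 0.0002) ≈ 19.000 × 0.1428 ≈ 2.713 mcg/mL.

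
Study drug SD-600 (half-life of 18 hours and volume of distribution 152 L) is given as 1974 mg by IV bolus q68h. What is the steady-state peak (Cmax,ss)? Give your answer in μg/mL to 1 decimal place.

14.0 μg/mL

Over one 68-h interval, 68/18 ≈ 3.7778 half-lives elapse, leaving f ≈ 0.0729 of each dose.
Accumulation ratio R = 1/(1 − f) ≈ 1/0.9271 ≈ 1.0786.
Each bolus raises the concentration by D/Vd = 1974/152 ≈ 12.987 μg/mL.
Steady-state peak Cmax,ss = C₀·R ≈ 12.987 × 1.0786 ≈ 14.008 μg/mL.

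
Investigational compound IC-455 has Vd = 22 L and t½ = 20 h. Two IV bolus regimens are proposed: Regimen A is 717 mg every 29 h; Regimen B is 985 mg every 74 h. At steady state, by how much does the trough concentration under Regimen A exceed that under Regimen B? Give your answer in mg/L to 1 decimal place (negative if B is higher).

15.1 mg/L

Regimen A: f = (1/2)^(29/20) ≈ 0.3660; Cmin,ss = (717/22)·f/(1−f) ≈ 18.814 mg/L.
Regimen B: f = (1/2)^(74/20) ≈ 0.0769; Cmin,ss = (985/22)·f/(1−f) ≈ 3.730 mg/L.
Difference ≈ 18.814 − 3.730 ≈ 15.084 mg/L.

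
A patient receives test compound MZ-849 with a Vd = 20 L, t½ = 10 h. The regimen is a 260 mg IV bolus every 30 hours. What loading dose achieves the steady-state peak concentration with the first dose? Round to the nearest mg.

297 mg

f = (1/2)^(30/10) ≈ 0.125000; accumulation ratio R = 1/(1−f) ≈ 1.14286.
Loading dose to hit Cmax,ss on first dose: D_load = D_maint·R ≈ 260 × 1.14286 ≈ 297.14 mg.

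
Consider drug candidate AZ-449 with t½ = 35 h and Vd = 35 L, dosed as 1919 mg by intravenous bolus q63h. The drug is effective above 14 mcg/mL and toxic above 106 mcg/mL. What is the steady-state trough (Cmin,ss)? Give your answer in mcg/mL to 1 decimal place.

22.1 mcg/mL

Over one 63-h interval, 63/35 ≈ 1.8 half-lives elapse, leaving f ≈ 0.2872 of each dose.
Accumulation ratio R = 1/(1 − f) ≈ 1/0.7128 ≈ 1.4029.
Single-dose peak C₀ = D/Vd = 1919/35 ≈ 54.829 mcg/mL.
Steady-state peak Cmax,ss = C₀·R ≈ 54.829 × 1.4029 ≈ 76.920 mcg/mL.
One interval later, Cmin,ss = Cmax,ss·e^(−kτ) ≈ 76.920 × 0.2872 ≈ 22.091 mcg/mL.
Trough 22.1 mcg/mL vs MEC 14 mcg/mL: adequate.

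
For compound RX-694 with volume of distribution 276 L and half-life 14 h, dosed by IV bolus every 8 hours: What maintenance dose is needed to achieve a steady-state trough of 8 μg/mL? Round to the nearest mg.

τ/t½ = 8/14 ≈ 0.57143, so f = (1/2)^(8/14) ≈ 0.672950.
Cmin,ss = (D/Vd)·f/(1−f), so D = Cmin,ss·Vd·(1−f)/f.
D = 8 × 276 × (1−f)/f ≈ 8 × 276 × 0.48599 ≈ 1073.07 mg.

1073 mg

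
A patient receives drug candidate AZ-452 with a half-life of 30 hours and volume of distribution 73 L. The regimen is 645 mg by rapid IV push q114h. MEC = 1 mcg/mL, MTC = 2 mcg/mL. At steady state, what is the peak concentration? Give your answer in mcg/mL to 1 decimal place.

9.5 mcg/mL

Over one 114-h interval, 114/30 ≈ 3.8 half-lives elapse, leaving f ≈ 0.0718 of each dose.
At steady state, accumulation factor R = 1/(1 − e^(−kτ)) ≈ 1.0774.
Each bolus raises the concentration by D/Vd = 645/73 ≈ 8.836 mcg/mL.
Cmax,ss = C₀/(1 − f) ≈ 8.836/0.9282 ≈ 9.520 mcg/mL.
Peak 9.5 mcg/mL vs MTC 2 mcg/mL: exceeds toxic threshold.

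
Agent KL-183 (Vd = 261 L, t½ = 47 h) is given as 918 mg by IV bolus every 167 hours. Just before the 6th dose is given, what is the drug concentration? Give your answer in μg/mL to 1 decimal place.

0.3 μg/mL

f = (1/2)^(τ/t½) = (1/2)^(167/47) ≈ 0.0852.
C₀ = D/Vd = 918/261 ≈ 3.517 μg/mL.
Before the 6th dose, 5 doses have been given. Superposition: Cmin = C₀·(f + f² + … + f^5).
≈ 3.517 × (0.0852 + 0.0073 + 0.0006 + 0.0001 + 0.0000) ≈ 3.517 × 0.0932 ≈ 0.328 μg/mL.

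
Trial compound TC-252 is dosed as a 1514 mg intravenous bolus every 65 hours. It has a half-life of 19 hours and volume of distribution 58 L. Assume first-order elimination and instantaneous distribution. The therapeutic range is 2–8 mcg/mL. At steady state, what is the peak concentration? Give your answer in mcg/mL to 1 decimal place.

28.8 mcg/mL

Over one 65-h interval, 65/19 ≈ 3.4211 half-lives elapse, leaving f ≈ 0.0934 of each dose.
Accumulation ratio R = 1/(1 − f) ≈ 1/0.9066 ≈ 1.1030.
Each bolus raises the concentration by D/Vd = 1514/58 ≈ 26.103 mcg/mL.
Cmax,ss = C₀/(1 − f) ≈ 26.103/0.9066 ≈ 28.792 mcg/mL.
Peak 28.8 mcg/mL vs MTC 8 mcg/mL: exceeds toxic threshold.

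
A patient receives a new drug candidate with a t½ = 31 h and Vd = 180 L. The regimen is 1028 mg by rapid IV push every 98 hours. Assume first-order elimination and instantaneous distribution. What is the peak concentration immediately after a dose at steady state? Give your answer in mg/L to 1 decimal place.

6.4 mg/L

Over one 98-h interval, 98/31 ≈ 3.1613 half-lives elapse, leaving f ≈ 0.1118 of each dose.
At steady state, accumulation factor R = 1/(1 − e^(−kτ)) ≈ 1.1259.
Each bolus raises the concentration by D/Vd = 1028/180 ≈ 5.711 mg/L.
Cmax,ss = C₀/(1 − f) ≈ 5.711/0.8882 ≈ 6.430 mg/L.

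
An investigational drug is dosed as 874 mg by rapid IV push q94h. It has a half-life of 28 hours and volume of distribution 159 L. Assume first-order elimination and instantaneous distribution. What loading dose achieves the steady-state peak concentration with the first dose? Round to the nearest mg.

969 mg

f = (1/2)^(94/28) ≈ 0.097589; accumulation ratio R = 1/(1−f) ≈ 1.10814.
Loading dose to hit Cmax,ss on first dose: D_load = D_maint·R ≈ 874 × 1.10814 ≈ 968.51 mg.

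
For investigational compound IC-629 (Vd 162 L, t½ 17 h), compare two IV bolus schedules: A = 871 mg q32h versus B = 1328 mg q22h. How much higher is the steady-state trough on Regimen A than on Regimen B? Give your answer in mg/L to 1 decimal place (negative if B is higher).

-3.6 mg/L

Regimen A: f = (1/2)^(32/17) ≈ 0.2712; Cmin,ss = (871/162)·f/(1−f) ≈ 2.001 mg/L.
Regimen B: f = (1/2)^(22/17) ≈ 0.4078; Cmin,ss = (1328/162)·f/(1−f) ≈ 5.645 mg/L.
Difference ≈ 2.001 − 5.645 ≈ -3.644 mg/L.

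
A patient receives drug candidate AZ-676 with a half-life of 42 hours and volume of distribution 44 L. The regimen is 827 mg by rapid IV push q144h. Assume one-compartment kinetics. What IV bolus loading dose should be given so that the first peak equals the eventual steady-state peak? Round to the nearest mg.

912 mg

f = (1/2)^(144/42) ≈ 0.092875; accumulation ratio R = 1/(1−f) ≈ 1.10238.
Loading dose to hit Cmax,ss on first dose: D_load = D_maint·R ≈ 827 × 1.10238 ≈ 911.67 mg.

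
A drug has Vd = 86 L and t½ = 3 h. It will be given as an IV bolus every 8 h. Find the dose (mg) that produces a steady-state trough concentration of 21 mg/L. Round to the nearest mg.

τ/t½ = 8/3 ≈ 2.6667, so f = (1/2)^(8/3) ≈ 0.157490.
Cmin,ss = (D/Vd)·f/(1−f), so D = Cmin,ss·Vd·(1−f)/f.
D = 21 × 86 × (1−f)/f ≈ 21 × 86 × 5.34961 ≈ 9661.40 mg.

9661 mg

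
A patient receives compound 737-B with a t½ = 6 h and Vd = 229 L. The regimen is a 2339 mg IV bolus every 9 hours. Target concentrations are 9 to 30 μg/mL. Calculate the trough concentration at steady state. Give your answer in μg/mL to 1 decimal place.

5.6 μg/mL

τ/t½ = 9/6 ≈ 1.5, so fraction remaining f = (1/2)^(9/6) ≈ 0.3536.
Single-dose peak C₀ = D/Vd = 2339/229 ≈ 10.214 μg/mL.
Steady-state trough Cmin,ss = C₀·f/(1−f) ≈ 10.214 × 0.3536/0.6464 ≈ 5.587 μg/mL.
Trough 5.6 μg/mL vs MEC 9 μg/mL: subtherapeutic.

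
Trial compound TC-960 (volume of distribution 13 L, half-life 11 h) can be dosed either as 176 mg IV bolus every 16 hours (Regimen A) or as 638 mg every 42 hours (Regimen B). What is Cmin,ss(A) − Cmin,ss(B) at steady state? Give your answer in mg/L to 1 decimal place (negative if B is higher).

4.0 mg/L

Regimen A: f = (1/2)^(16/11) ≈ 0.3649; Cmin,ss = (176/13)·f/(1−f) ≈ 7.779 mg/L.
Regimen B: f = (1/2)^(42/11) ≈ 0.0709; Cmin,ss = (638/13)·f/(1−f) ≈ 3.745 mg/L.
Difference ≈ 7.779 − 3.745 ≈ 4.034 mg/L.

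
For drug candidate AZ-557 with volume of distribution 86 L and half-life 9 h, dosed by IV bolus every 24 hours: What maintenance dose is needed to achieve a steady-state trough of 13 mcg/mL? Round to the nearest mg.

5981 mg

τ/t½ = 24/9 ≈ 2.6667, so f = (1/2)^(24/9) ≈ 0.157490.
Cmin,ss = (D/Vd)·f/(1−f), so D = Cmin,ss·Vd·(1−f)/f.
D = 13 × 86 × (1−f)/f ≈ 13 × 86 × 5.34961 ≈ 5980.86 mg.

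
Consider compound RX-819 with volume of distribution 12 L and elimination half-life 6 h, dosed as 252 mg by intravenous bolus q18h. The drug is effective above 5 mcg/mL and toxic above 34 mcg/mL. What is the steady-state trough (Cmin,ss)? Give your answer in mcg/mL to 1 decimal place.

3.0 mcg/mL

The dosing interval is 3 half-lives, so f = 2^(−3) = 0.125.
Accumulation ratio R = 1/(1 − f) = 1/0.875 = 8/7.
Single-dose peak C₀ = D/Vd = 252/12 = 21 mcg/mL.
Steady-state peak Cmax,ss = C₀·R = 21 × 8/7 ≈ 24.000 mcg/mL.
Steady-state trough Cmin,ss = Cmax,ss·f ≈ 24.000 × 0.125 ≈ 3.000 mcg/mL.
Trough 3.0 mcg/mL vs MEC 5 mcg/mL: subtherapeutic.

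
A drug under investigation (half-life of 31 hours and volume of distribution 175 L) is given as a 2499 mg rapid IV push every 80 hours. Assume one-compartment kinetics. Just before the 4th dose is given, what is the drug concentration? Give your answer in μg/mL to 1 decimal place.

2.9 μg/mL

f = (1/2)^(τ/t½) = (1/2)^(80/31) ≈ 0.1672.
C₀ = D/Vd = 2499/175 ≈ 14.280 μg/mL.
Before the 4th dose, 3 doses have been given. Superposition: Cmin = C₀·(f + f² + … + f^3).
≈ 14.280 × (0.1672 + 0.0280 + 0.0047) ≈ 14.280 × 0.1999 ≈ 2.855 μg/mL.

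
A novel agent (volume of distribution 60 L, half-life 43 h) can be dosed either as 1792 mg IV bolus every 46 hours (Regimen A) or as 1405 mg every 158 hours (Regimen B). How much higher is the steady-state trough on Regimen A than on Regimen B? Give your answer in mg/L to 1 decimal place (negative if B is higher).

Regimen A: f = (1/2)^(46/43) ≈ 0.4764; Cmin,ss = (1792/60)·f/(1−f) ≈ 27.174 mg/L.
Regimen B: f = (1/2)^(158/43) ≈ 0.0783; Cmin,ss = (1405/60)·f/(1−f) ≈ 1.989 mg/L.
Difference ≈ 27.174 − 1.989 ≈ 25.185 mg/L.

25.2 mg/L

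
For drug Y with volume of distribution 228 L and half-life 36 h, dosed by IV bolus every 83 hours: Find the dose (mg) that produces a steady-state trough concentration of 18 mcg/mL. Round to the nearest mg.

τ/t½ = 83/36 ≈ 2.3056, so f = (1/2)^(83/36) ≈ 0.202283.
Cmin,ss = (D/Vd)·f/(1−f), so D = Cmin,ss·Vd·(1−f)/f.
D = 18 × 228 × (1−f)/f ≈ 18 × 228 × 3.94357 ≈ 16184.41 mg.

16184 mg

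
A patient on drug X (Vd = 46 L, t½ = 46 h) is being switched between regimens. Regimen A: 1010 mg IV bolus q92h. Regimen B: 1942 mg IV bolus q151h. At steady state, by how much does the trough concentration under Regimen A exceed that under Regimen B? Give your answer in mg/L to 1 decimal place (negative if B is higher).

2.5 mg/L

Regimen A: f = (1/2)^(92/46) ≈ 0.2500; Cmin,ss = (1010/46)·f/(1−f) ≈ 7.319 mg/L.
Regimen B: f = (1/2)^(151/46) ≈ 0.1028; Cmin,ss = (1942/46)·f/(1−f) ≈ 4.837 mg/L.
Difference ≈ 7.319 − 4.837 ≈ 2.482 mg/L.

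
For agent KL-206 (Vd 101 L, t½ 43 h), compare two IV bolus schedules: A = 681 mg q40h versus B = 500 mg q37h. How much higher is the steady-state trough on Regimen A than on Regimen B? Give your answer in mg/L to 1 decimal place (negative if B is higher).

1.4 mg/L

Regimen A: f = (1/2)^(40/43) ≈ 0.5248; Cmin,ss = (681/101)·f/(1−f) ≈ 7.446 mg/L.
Regimen B: f = (1/2)^(37/43) ≈ 0.5508; Cmin,ss = (500/101)·f/(1−f) ≈ 6.070 mg/L.
Difference ≈ 7.446 − 6.070 ≈ 1.376 mg/L.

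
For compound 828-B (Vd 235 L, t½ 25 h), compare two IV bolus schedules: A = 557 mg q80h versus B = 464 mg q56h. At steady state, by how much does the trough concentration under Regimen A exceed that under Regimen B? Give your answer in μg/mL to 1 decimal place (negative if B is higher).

-0.2 μg/mL

Regimen A: f = (1/2)^(80/25) ≈ 0.1088; Cmin,ss = (557/235)·f/(1−f) ≈ 0.289 μg/mL.
Regimen B: f = (1/2)^(56/25) ≈ 0.2117; Cmin,ss = (464/235)·f/(1−f) ≈ 0.530 μg/mL.
Difference ≈ 0.289 − 0.530 ≈ -0.241 μg/mL.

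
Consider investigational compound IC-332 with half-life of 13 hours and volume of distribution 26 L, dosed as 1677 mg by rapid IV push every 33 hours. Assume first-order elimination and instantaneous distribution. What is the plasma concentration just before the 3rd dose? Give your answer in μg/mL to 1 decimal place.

f = (1/2)^(τ/t½) = (1/2)^(33/13) ≈ 0.1721.
C₀ = D/Vd = 1677/26 ≈ 64.500 μg/mL.
Before the 3rd dose, 2 doses have been given. Superposition: Cmin = C₀·(f + f²).
≈ 64.500 × (0.1721 + 0.0296) ≈ 64.500 × 0.2017 ≈ 13.010 μg/mL.

13.0 μg/mL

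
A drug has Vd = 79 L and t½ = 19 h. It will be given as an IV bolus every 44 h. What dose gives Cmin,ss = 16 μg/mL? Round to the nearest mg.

5029 mg

τ/t½ = 44/19 ≈ 2.3158, so f = (1/2)^(44/19) ≈ 0.200853.
Cmin,ss = (D/Vd)·f/(1−f), so D = Cmin,ss·Vd·(1−f)/f.
D = 16 × 79 × (1−f)/f ≈ 16 × 79 × 3.97877 ≈ 5029.17 mg.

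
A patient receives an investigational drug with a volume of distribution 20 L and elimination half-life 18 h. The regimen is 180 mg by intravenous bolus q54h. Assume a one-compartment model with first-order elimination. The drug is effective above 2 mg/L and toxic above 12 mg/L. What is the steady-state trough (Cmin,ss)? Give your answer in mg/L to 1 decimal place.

1.3 mg/L

τ = 54 h = 3 half-lives, so f = (1/2)^3 = 0.125.
Accumulation ratio R = 1/(1 − f) = 1/0.875 = 8/7.
Single-dose peak C₀ = D/Vd = 180/20 = 9 mg/L.
Steady-state peak Cmax,ss = C₀·R = 9 × 8/7 ≈ 10.286 mg/L.
Steady-state trough Cmin,ss = Cmax,ss·f ≈ 10.286 × 0.125 ≈ 1.286 mg/L.
Trough 1.3 mg/L vs MEC 2 mg/L: subtherapeutic.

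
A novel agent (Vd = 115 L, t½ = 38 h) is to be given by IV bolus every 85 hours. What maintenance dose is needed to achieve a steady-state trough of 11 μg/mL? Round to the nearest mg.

4698 mg

τ/t½ = 85/38 ≈ 2.2368, so f = (1/2)^(85/38) ≈ 0.212150.
Cmin,ss = (D/Vd)·f/(1−f), so D = Cmin,ss·Vd·(1−f)/f.
D = 11 × 115 × (1−f)/f ≈ 11 × 115 × 3.71365 ≈ 4697.77 mg.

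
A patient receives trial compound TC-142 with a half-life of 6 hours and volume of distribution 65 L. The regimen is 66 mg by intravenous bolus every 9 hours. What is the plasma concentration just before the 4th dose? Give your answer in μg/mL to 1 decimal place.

f = (1/2)^(τ/t½) = (1/2)^(9/6) ≈ 0.3536.
C₀ = D/Vd = 66/65 ≈ 1.015 μg/mL.
Before the 4th dose, 3 doses have been given. Superposition: Cmin = C₀·(f + f² + … + f^3).
≈ 1.015 × (0.3536 + 0.1250 + 0.0442) ≈ 1.015 × 0.5228 ≈ 0.531 μg/mL.

0.5 μg/mL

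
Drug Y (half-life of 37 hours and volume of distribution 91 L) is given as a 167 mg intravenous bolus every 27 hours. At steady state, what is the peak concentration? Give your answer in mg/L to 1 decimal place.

Over one 27-h interval, 27/37 ≈ 0.72973 half-lives elapse, leaving f ≈ 0.6030 of each dose.
Accumulation ratio R = 1/(1 − f) ≈ 1/0.3970 ≈ 2.5189.
Each bolus raises the concentration by D/Vd = 167/91 ≈ 1.835 mg/L.
Steady-state peak Cmax,ss = C₀·R ≈ 1.835 × 2.5189 ≈ 4.622 mg/L.

4.6 mg/L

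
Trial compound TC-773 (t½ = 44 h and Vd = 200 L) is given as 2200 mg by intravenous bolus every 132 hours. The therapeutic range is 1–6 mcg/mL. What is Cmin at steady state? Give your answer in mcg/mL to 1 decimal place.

1.6 mcg/mL

The dosing interval is 3 half-lives, so f = 2^(−3) = 0.125.
At steady state, R = 1/(1 − 0.125) = 8/7.
Single-dose peak C₀ = D/Vd = 2200/200 = 11 mcg/mL.
Steady-state peak Cmax,ss = C₀·R = 11 × 8/7 ≈ 12.571 mcg/mL.
Steady-state trough Cmin,ss = Cmax,ss·f ≈ 12.571 × 0.125 ≈ 1.571 mcg/mL.
Trough 1.6 mcg/mL vs MEC 1 mcg/mL: adequate.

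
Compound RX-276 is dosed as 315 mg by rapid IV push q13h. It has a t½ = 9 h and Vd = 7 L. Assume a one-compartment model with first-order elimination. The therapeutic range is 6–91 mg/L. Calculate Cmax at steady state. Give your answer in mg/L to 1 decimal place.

71.1 mg/L

Over one 13-h interval, 13/9 ≈ 1.4444 half-lives elapse, leaving f ≈ 0.3674 of each dose.
At steady state, accumulation factor R = 1/(1 − e^(−kτ)) ≈ 1.5808.
Each bolus raises the concentration by D/Vd = 315/7 ≈ 45.000 mg/L.
Cmax,ss = C₀/(1 − f) ≈ 45.000/0.6326 ≈ 71.135 mg/L.
Peak 71.1 mg/L vs MTC 91 mg/L: below toxic threshold.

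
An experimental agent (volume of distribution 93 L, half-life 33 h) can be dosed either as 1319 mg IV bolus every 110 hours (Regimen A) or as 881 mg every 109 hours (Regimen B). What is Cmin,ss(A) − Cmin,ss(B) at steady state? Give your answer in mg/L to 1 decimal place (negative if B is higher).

0.5 mg/L

Regimen A: f = (1/2)^(110/33) ≈ 0.0992; Cmin,ss = (1319/93)·f/(1−f) ≈ 1.562 mg/L.
Regimen B: f = (1/2)^(109/33) ≈ 0.1013; Cmin,ss = (881/93)·f/(1−f) ≈ 1.068 mg/L.
Difference ≈ 1.562 − 1.068 ≈ 0.494 mg/L.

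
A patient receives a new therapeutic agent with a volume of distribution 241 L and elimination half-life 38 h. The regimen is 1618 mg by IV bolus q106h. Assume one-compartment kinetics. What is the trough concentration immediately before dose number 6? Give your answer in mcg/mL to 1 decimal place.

1.1 mcg/mL

f = (1/2)^(τ/t½) = (1/2)^(106/38) ≈ 0.1446.
C₀ = D/Vd = 1618/241 ≈ 6.714 mcg/mL.
Before the 6th dose, 5 doses have been given. Superposition: Cmin = C₀·(f + f² + … + f^5).
≈ 6.714 × (0.1446 + 0.0209 + 0.0030 + 0.0004 + 0.0001) ≈ 6.714 × 0.1690 ≈ 1.135 mcg/mL.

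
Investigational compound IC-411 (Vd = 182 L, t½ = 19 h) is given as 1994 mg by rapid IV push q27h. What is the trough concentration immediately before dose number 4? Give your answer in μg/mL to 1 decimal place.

f = (1/2)^(τ/t½) = (1/2)^(27/19) ≈ 0.3734.
C₀ = D/Vd = 1994/182 ≈ 10.956 μg/mL.
Before the 4th dose, 3 doses have been given. Superposition: Cmin = C₀·(f + f² + … + f^3).
≈ 10.956 × (0.3734 + 0.1394 + 0.0521) ≈ 10.956 × 0.5649 ≈ 6.189 μg/mL.

6.2 μg/mL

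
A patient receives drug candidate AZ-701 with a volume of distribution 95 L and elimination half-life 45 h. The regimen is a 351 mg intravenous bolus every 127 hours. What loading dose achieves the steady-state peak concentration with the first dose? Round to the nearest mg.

f = (1/2)^(127/45) ≈ 0.141393; accumulation ratio R = 1/(1−f) ≈ 1.16468.
Loading dose to hit Cmax,ss on first dose: D_load = D_maint·R ≈ 351 × 1.16468 ≈ 408.80 mg.

409 mg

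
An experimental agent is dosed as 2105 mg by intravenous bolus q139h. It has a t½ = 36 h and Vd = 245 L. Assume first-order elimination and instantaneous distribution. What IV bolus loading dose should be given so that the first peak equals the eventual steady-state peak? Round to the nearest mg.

2261 mg

f = (1/2)^(139/36) ≈ 0.068816; accumulation ratio R = 1/(1−f) ≈ 1.07390.
Loading dose to hit Cmax,ss on first dose: D_load = D_maint·R ≈ 2105 × 1.07390 ≈ 2260.56 mg.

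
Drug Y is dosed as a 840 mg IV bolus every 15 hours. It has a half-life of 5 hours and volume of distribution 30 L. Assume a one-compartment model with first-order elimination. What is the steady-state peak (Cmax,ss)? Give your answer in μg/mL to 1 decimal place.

32.0 μg/mL

The dosing interval is 3 half-lives, so f = 2^(−3) = 0.125.
At steady state, R = 1/(1 − 0.125) = 8/7.
Single-dose peak C₀ = D/Vd = 840/30 = 28 μg/mL.
Steady-state peak Cmax,ss = C₀·R = 28 × 8/7 ≈ 32.000 μg/mL.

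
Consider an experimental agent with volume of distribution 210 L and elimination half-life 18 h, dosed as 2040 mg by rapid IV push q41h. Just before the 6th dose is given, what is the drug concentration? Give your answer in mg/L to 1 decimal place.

f = (1/2)^(τ/t½) = (1/2)^(41/18) ≈ 0.2062.
C₀ = D/Vd = 2040/210 ≈ 9.714 mg/L.
Before the 6th dose, 5 doses have been given. Superposition: Cmin = C₀·(f + f² + … + f^5).
≈ 9.714 × (0.2062 + 0.0425 + 0.0088 + 0.0018 + 0.0004) ≈ 9.714 × 0.2597 ≈ 2.523 mg/L.

2.5 mg/L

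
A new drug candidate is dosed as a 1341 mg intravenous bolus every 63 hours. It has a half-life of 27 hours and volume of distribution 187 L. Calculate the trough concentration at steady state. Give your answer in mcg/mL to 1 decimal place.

Over one 63-h interval, 63/27 ≈ 2.3333 half-lives elapse, leaving f ≈ 0.1984 of each dose.
Single-dose peak C₀ = D/Vd = 1341/187 ≈ 7.171 mcg/mL.
Steady-state trough Cmin,ss = C₀·f/(1−f) ≈ 7.171 × 0.1984/0.8016 ≈ 1.775 mcg/mL.

1.8 mcg/mL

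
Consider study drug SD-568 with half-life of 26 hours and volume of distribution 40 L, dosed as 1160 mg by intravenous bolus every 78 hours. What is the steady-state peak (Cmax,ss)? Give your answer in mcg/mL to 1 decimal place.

τ = 78 h = 3 half-lives, so f = (1/2)^3 = 0.125.
Accumulation ratio R = 1/(1 − f) = 1/0.875 = 8/7.
Single-dose peak C₀ = D/Vd = 1160/40 = 29 mcg/mL.
Steady-state peak Cmax,ss = C₀·R = 29 × 8/7 ≈ 33.143 mcg/mL.

33.1 mcg/mL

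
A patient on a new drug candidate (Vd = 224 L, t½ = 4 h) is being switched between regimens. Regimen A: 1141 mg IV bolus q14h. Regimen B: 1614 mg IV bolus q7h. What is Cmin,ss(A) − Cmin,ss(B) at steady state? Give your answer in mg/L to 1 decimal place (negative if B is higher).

Regimen A: f = (1/2)^(14/4) ≈ 0.0884; Cmin,ss = (1141/224)·f/(1−f) ≈ 0.494 mg/L.
Regimen B: f = (1/2)^(7/4) ≈ 0.2973; Cmin,ss = (1614/224)·f/(1−f) ≈ 3.048 mg/L.
Difference ≈ 0.494 − 3.048 ≈ -2.554 mg/L.

-2.6 mg/L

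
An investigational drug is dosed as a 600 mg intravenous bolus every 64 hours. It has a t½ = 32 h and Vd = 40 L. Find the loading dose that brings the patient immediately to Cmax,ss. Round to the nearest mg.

f = (1/2)^(64/32) ≈ 0.250000; accumulation ratio R = 1/(1−f) ≈ 1.33333.
Loading dose to hit Cmax,ss on first dose: D_load = D_maint·R ≈ 600 × 1.33333 ≈ 800.00 mg.

800 mg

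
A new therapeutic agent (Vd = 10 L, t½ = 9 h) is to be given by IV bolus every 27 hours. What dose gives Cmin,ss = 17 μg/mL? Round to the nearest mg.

1190 mg

τ/t½ = 27/9 ≈ 3, so f = (1/2)^(27/9) ≈ 0.125000.
Cmin,ss = (D/Vd)·f/(1−f), so D = Cmin,ss·Vd·(1−f)/f.
D = 17 × 10 × (1−f)/f ≈ 17 × 10 × 7.00000 ≈ 1190.00 mg.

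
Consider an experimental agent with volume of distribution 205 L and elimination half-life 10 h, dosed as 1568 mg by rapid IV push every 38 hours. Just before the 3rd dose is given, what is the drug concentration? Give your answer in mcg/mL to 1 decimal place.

0.6 mcg/mL

f = (1/2)^(τ/t½) = (1/2)^(38/10) ≈ 0.0718.
C₀ = D/Vd = 1568/205 ≈ 7.649 mcg/mL.
Before the 3rd dose, 2 doses have been given. Superposition: Cmin = C₀·(f + f²).
≈ 7.649 × (0.0718 + 0.0052) ≈ 7.649 × 0.0770 ≈ 0.589 mcg/mL.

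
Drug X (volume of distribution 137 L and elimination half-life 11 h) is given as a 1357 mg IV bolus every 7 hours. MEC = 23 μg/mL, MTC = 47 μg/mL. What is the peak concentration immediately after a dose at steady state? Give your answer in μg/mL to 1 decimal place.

27.8 μg/mL

k = ln2/t½ = ln2/11 ≈ 0.063013 h⁻¹; fraction remaining f = e^(−kτ) = e^(−0.063013×7) ≈ 0.6433.
At steady state, accumulation factor R = 1/(1 − e^(−kτ)) ≈ 2.8035.
Each bolus raises the concentration by D/Vd = 1357/137 ≈ 9.905 μg/mL.
Cmax,ss = C₀/(1 − f) ≈ 9.905/0.3567 ≈ 27.768 μg/mL.
Peak 27.8 μg/mL vs MTC 47 μg/mL: below toxic threshold.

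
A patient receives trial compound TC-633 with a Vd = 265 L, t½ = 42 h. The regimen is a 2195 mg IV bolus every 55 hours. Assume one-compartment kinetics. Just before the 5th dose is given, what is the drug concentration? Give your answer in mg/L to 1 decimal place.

f = (1/2)^(τ/t½) = (1/2)^(55/42) ≈ 0.4035.
C₀ = D/Vd = 2195/265 ≈ 8.283 mg/L.
Before the 5th dose, 4 doses have been given. Superposition: Cmin = C₀·(f + f² + … + f^4).
≈ 8.283 × (0.4035 + 0.1628 + 0.0657 + 0.0265) ≈ 8.283 × 0.6585 ≈ 5.454 mg/L.

5.5 mg/L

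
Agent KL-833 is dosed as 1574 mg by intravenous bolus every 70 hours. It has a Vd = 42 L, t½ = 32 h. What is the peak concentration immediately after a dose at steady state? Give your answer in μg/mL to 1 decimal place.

k = ln2/t½ = ln2/32 ≈ 0.021661 h⁻¹; fraction remaining f = e^(−kτ) = e^(−0.021661×70) ≈ 0.2195.
At steady state, accumulation factor R = 1/(1 − e^(−kτ)) ≈ 1.2812.
Each bolus raises the concentration by D/Vd = 1574/42 ≈ 37.476 μg/mL.
Steady-state peak Cmax,ss = C₀·R ≈ 37.476 × 1.2812 ≈ 48.014 μg/mL.

48.0 μg/mL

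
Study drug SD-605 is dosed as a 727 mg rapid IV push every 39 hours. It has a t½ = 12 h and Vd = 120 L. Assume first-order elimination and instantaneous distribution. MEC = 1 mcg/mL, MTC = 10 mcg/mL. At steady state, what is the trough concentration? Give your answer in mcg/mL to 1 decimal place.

Over one 39-h interval, 39/12 ≈ 3.25 half-lives elapse, leaving f ≈ 0.1051 of each dose.
Single-dose peak C₀ = D/Vd = 727/120 ≈ 6.058 mcg/mL.
Steady-state trough Cmin,ss = C₀·f/(1−f) ≈ 6.058 × 0.1051/0.8949 ≈ 0.711 mcg/mL.
Trough 0.7 mcg/mL vs MEC 1 mcg/mL: subtherapeutic.

0.7 mcg/mL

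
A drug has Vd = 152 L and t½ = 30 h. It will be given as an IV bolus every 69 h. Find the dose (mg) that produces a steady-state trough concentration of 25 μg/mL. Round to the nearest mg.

τ/t½ = 69/30 ≈ 2.3, so f = (1/2)^(69/30) ≈ 0.203063.
Cmin,ss = (D/Vd)·f/(1−f), so D = Cmin,ss·Vd·(1−f)/f.
D = 25 × 152 × (1−f)/f ≈ 25 × 152 × 3.92458 ≈ 14913.40 mg.

14913 mg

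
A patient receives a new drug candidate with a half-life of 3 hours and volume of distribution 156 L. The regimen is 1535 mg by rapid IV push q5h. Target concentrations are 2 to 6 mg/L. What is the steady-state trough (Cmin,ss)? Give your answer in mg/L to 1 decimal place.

τ/t½ = 5/3 ≈ 1.6667, so fraction remaining f = (1/2)^(5/3) ≈ 0.3150.
Each bolus raises the concentration by D/Vd = 1535/156 ≈ 9.840 mg/L.
Steady-state trough Cmin,ss = C₀·f/(1−f) ≈ 9.840 × 0.3150/0.6850 ≈ 4.525 mg/L.
Trough 4.5 mg/L vs MEC 2 mg/L: adequate.

4.5 mg/L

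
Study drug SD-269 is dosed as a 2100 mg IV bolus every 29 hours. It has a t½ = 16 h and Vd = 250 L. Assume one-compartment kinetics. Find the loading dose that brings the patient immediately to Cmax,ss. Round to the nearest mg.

f = (1/2)^(29/16) ≈ 0.284697; accumulation ratio R = 1/(1−f) ≈ 1.39801.
Loading dose to hit Cmax,ss on first dose: D_load = D_maint·R ≈ 2100 × 1.39801 ≈ 2935.82 mg.

2936 mg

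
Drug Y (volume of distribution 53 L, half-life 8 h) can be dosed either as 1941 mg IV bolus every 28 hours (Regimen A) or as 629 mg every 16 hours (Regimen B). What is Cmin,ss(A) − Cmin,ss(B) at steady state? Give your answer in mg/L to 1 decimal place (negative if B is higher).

Regimen A: f = (1/2)^(28/8) ≈ 0.0884; Cmin,ss = (1941/53)·f/(1−f) ≈ 3.551 mg/L.
Regimen B: f = (1/2)^(16/8) ≈ 0.2500; Cmin,ss = (629/53)·f/(1−f) ≈ 3.956 mg/L.
Difference ≈ 3.551 − 3.956 ≈ -0.405 mg/L.

-0.4 mg/L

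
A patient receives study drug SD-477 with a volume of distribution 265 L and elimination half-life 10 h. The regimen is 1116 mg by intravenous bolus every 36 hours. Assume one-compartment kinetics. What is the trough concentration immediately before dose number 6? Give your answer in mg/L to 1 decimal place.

f = (1/2)^(τ/t½) = (1/2)^(36/10) ≈ 0.0825.
C₀ = D/Vd = 1116/265 ≈ 4.211 mg/L.
Before the 6th dose, 5 doses have been given. Superposition: Cmin = C₀·(f + f² + … + f^5).
≈ 4.211 × (0.0825 + 0.0068 + 0.0006 + 0.0000 + 0.0000) ≈ 4.211 × 0.0899 ≈ 0.379 mg/L.

0.4 mg/L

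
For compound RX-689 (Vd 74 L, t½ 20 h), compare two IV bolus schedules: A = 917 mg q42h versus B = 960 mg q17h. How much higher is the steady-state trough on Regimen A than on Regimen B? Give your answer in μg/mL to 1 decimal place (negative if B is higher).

-12.4 μg/mL

Regimen A: f = (1/2)^(42/20) ≈ 0.2333; Cmin,ss = (917/74)·f/(1−f) ≈ 3.771 μg/mL.
Regimen B: f = (1/2)^(17/20) ≈ 0.5548; Cmin,ss = (960/74)·f/(1−f) ≈ 16.167 μg/mL.
Difference ≈ 3.771 − 16.167 ≈ -12.396 μg/mL.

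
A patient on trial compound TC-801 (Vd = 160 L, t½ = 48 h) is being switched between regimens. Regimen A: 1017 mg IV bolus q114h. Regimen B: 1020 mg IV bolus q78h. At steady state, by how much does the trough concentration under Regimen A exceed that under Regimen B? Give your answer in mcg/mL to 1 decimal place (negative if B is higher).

-1.5 mcg/mL

Regimen A: f = (1/2)^(114/48) ≈ 0.1928; Cmin,ss = (1017/160)·f/(1−f) ≈ 1.518 mcg/mL.
Regimen B: f = (1/2)^(78/48) ≈ 0.3242; Cmin,ss = (1020/160)·f/(1−f) ≈ 3.058 mcg/mL.
Difference ≈ 1.518 − 3.058 ≈ -1.540 mcg/mL.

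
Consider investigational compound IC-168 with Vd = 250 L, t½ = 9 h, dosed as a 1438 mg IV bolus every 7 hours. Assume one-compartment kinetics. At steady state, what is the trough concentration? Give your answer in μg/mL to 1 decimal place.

τ/t½ = 7/9 ≈ 0.77778, so fraction remaining f = (1/2)^(7/9) ≈ 0.5833.
Single-dose peak C₀ = D/Vd = 1438/250 ≈ 5.752 μg/mL.
Steady-state trough Cmin,ss = C₀·f/(1−f) ≈ 5.752 × 0.5833/0.4167 ≈ 8.052 μg/mL.

8.1 μg/mL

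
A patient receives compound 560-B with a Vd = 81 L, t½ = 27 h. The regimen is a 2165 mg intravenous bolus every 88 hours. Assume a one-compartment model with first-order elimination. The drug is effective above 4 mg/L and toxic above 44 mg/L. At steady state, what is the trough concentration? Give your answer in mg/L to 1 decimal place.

τ/t½ = 88/27 ≈ 3.2593, so fraction remaining f = (1/2)^(88/27) ≈ 0.1044.
At steady state, accumulation factor R = 1/(1 − e^(−kτ)) ≈ 1.1166.
Each bolus raises the concentration by D/Vd = 2165/81 ≈ 26.728 mg/L.
Steady-state peak Cmax,ss = C₀·R ≈ 26.728 × 1.1166 ≈ 29.844 mg/L.
One interval later, Cmin,ss = Cmax,ss·e^(−kτ) ≈ 29.844 × 0.1044 ≈ 3.116 mg/L.
Trough 3.1 mg/L vs MEC 4 mg/L: subtherapeutic.

3.1 mg/L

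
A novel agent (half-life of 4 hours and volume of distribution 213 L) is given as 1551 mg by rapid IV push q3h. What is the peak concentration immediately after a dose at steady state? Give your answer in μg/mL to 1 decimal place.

τ/t½ = 3/4 ≈ 0.75, so fraction remaining f = (1/2)^(3/4) ≈ 0.5946.
At steady state, accumulation factor R = 1/(1 − e^(−kτ)) ≈ 2.4667.
Single-dose peak C₀ = D/Vd = 1551/213 ≈ 7.282 μg/mL.
Steady-state peak Cmax,ss = C₀·R ≈ 7.282 × 2.4667 ≈ 17.963 μg/mL.

18.0 μg/mL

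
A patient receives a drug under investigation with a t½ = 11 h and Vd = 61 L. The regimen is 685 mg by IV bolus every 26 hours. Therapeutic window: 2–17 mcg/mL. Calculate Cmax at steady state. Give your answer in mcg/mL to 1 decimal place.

13.9 mcg/mL

Over one 26-h interval, 26/11 ≈ 2.3636 half-lives elapse, leaving f ≈ 0.1943 of each dose.
Accumulation ratio R = 1/(1 − f) ≈ 1/0.8057 ≈ 1.2412.
Each bolus raises the concentration by D/Vd = 685/61 ≈ 11.230 mcg/mL.
Steady-state peak Cmax,ss = C₀·R ≈ 11.230 × 1.2412 ≈ 13.939 mcg/mL.
Peak 13.9 mcg/mL vs MTC 17 mcg/mL: below toxic threshold.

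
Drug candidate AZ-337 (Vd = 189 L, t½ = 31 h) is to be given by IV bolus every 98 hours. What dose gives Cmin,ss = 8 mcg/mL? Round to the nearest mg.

τ/t½ = 98/31 ≈ 3.1613, so f = (1/2)^(98/31) ≈ 0.111778.
Cmin,ss = (D/Vd)·f/(1−f), so D = Cmin,ss·Vd·(1−f)/f.
D = 8 × 189 × (1−f)/f ≈ 8 × 189 × 7.94630 ≈ 12014.81 mg.

12015 mg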